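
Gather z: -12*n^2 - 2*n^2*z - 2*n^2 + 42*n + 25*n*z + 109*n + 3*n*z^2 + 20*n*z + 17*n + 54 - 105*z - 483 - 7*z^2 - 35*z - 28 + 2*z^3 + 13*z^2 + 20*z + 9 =-14*n^2 + 168*n + 2*z^3 + z^2*(3*n + 6) + z*(-2*n^2 + 45*n - 120) - 448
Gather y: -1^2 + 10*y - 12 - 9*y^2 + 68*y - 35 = -9*y^2 + 78*y - 48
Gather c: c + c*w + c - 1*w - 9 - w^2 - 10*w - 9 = c*(w + 2) - w^2 - 11*w - 18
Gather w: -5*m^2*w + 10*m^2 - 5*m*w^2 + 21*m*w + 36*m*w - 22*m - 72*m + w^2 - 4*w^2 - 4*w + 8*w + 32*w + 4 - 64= 10*m^2 - 94*m + w^2*(-5*m - 3) + w*(-5*m^2 + 57*m + 36) - 60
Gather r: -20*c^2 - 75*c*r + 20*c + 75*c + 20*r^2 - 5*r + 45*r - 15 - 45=-20*c^2 + 95*c + 20*r^2 + r*(40 - 75*c) - 60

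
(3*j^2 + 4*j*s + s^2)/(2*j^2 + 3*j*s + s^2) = (3*j + s)/(2*j + s)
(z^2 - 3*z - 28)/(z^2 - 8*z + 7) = (z + 4)/(z - 1)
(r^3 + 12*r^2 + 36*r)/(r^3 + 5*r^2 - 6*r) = (r + 6)/(r - 1)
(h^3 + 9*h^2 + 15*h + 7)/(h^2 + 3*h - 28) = (h^2 + 2*h + 1)/(h - 4)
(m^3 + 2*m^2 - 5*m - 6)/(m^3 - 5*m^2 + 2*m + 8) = (m + 3)/(m - 4)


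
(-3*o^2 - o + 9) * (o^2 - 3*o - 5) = -3*o^4 + 8*o^3 + 27*o^2 - 22*o - 45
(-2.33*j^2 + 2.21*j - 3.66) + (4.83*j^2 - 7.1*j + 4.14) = 2.5*j^2 - 4.89*j + 0.48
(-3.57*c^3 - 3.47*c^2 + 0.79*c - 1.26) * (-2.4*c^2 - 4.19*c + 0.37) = 8.568*c^5 + 23.2863*c^4 + 11.3224*c^3 - 1.57*c^2 + 5.5717*c - 0.4662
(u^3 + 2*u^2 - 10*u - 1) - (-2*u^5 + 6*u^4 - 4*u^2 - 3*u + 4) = 2*u^5 - 6*u^4 + u^3 + 6*u^2 - 7*u - 5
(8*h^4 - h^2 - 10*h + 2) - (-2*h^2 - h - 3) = 8*h^4 + h^2 - 9*h + 5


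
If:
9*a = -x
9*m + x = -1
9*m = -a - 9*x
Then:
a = -1/71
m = -80/639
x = 9/71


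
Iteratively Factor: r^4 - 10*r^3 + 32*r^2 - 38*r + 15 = (r - 1)*(r^3 - 9*r^2 + 23*r - 15) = (r - 1)^2*(r^2 - 8*r + 15) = (r - 3)*(r - 1)^2*(r - 5)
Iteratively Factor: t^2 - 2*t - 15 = (t - 5)*(t + 3)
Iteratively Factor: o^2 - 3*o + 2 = (o - 1)*(o - 2)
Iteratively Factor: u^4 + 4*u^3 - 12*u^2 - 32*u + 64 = (u - 2)*(u^3 + 6*u^2 - 32) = (u - 2)*(u + 4)*(u^2 + 2*u - 8) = (u - 2)*(u + 4)^2*(u - 2)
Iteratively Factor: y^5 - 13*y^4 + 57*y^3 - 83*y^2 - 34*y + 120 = (y - 3)*(y^4 - 10*y^3 + 27*y^2 - 2*y - 40) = (y - 3)*(y - 2)*(y^3 - 8*y^2 + 11*y + 20) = (y - 3)*(y - 2)*(y + 1)*(y^2 - 9*y + 20) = (y - 4)*(y - 3)*(y - 2)*(y + 1)*(y - 5)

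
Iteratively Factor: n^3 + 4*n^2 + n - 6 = (n + 2)*(n^2 + 2*n - 3) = (n - 1)*(n + 2)*(n + 3)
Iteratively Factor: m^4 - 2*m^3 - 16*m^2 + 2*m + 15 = (m + 3)*(m^3 - 5*m^2 - m + 5) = (m - 1)*(m + 3)*(m^2 - 4*m - 5) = (m - 5)*(m - 1)*(m + 3)*(m + 1)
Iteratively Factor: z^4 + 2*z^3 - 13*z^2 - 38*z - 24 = (z + 2)*(z^3 - 13*z - 12) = (z + 1)*(z + 2)*(z^2 - z - 12) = (z + 1)*(z + 2)*(z + 3)*(z - 4)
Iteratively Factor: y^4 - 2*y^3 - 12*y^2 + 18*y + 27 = (y - 3)*(y^3 + y^2 - 9*y - 9) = (y - 3)*(y + 1)*(y^2 - 9) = (y - 3)^2*(y + 1)*(y + 3)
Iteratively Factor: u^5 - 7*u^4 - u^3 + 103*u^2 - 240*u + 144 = (u - 1)*(u^4 - 6*u^3 - 7*u^2 + 96*u - 144) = (u - 1)*(u + 4)*(u^3 - 10*u^2 + 33*u - 36) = (u - 4)*(u - 1)*(u + 4)*(u^2 - 6*u + 9) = (u - 4)*(u - 3)*(u - 1)*(u + 4)*(u - 3)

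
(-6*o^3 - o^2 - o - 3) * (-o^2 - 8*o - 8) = 6*o^5 + 49*o^4 + 57*o^3 + 19*o^2 + 32*o + 24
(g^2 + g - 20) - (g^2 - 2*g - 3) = 3*g - 17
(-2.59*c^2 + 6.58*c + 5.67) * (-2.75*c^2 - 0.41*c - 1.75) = 7.1225*c^4 - 17.0331*c^3 - 13.7578*c^2 - 13.8397*c - 9.9225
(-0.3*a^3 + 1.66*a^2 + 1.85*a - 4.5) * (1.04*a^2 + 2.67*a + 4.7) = -0.312*a^5 + 0.9254*a^4 + 4.9462*a^3 + 8.0615*a^2 - 3.32*a - 21.15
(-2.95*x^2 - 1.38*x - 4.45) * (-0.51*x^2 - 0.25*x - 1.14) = 1.5045*x^4 + 1.4413*x^3 + 5.9775*x^2 + 2.6857*x + 5.073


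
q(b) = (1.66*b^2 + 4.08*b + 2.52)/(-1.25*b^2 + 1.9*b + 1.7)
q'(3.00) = 7.57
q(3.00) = -7.71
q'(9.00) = 0.11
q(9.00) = -2.11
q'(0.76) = 2.73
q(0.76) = 2.72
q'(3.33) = 3.92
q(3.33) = -5.92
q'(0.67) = 2.38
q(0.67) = 2.49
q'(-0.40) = -2.39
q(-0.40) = 1.56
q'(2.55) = 34.42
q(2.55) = -14.98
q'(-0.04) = 0.64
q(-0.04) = 1.45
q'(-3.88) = 0.13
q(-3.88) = -0.48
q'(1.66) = 22.51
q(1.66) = 9.84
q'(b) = (2.5*b - 1.9)*(1.66*b^2 + 4.08*b + 2.52)/(-1.25*b^2 + 1.9*b + 1.7)^2 + (3.32*b + 4.08)/(-1.25*b^2 + 1.9*b + 1.7) = (8.254*b^2 + 11.944*b + 2.148)/(1.5625*b^4 - 4.75*b^3 - 0.64*b^2 + 6.46*b + 2.89)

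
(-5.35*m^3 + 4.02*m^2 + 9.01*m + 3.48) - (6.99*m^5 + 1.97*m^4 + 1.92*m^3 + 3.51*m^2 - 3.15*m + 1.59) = -6.99*m^5 - 1.97*m^4 - 7.27*m^3 + 0.51*m^2 + 12.16*m + 1.89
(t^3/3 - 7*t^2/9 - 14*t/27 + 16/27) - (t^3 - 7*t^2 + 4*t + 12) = -2*t^3/3 + 56*t^2/9 - 122*t/27 - 308/27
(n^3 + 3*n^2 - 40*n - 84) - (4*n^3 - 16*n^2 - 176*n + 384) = -3*n^3 + 19*n^2 + 136*n - 468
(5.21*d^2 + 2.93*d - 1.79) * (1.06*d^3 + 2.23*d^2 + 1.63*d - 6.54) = 5.5226*d^5 + 14.7241*d^4 + 13.1288*d^3 - 33.2892*d^2 - 22.0799*d + 11.7066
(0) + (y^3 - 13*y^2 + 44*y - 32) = y^3 - 13*y^2 + 44*y - 32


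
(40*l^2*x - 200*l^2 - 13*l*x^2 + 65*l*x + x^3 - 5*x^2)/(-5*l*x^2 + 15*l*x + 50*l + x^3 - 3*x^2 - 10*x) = (-8*l + x)/(x + 2)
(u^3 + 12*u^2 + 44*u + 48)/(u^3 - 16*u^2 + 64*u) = (u^3 + 12*u^2 + 44*u + 48)/(u*(u^2 - 16*u + 64))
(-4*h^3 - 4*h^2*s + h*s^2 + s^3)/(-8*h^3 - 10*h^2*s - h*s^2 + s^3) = (-2*h + s)/(-4*h + s)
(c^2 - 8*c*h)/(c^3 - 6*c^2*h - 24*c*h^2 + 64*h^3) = c/(c^2 + 2*c*h - 8*h^2)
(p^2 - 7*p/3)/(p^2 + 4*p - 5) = p*(3*p - 7)/(3*(p^2 + 4*p - 5))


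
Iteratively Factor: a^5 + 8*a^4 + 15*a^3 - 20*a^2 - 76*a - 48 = (a + 4)*(a^4 + 4*a^3 - a^2 - 16*a - 12) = (a + 2)*(a + 4)*(a^3 + 2*a^2 - 5*a - 6) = (a + 2)*(a + 3)*(a + 4)*(a^2 - a - 2) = (a - 2)*(a + 2)*(a + 3)*(a + 4)*(a + 1)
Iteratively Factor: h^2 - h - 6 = (h + 2)*(h - 3)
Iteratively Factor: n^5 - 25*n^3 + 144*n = (n - 3)*(n^4 + 3*n^3 - 16*n^2 - 48*n) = (n - 3)*(n + 4)*(n^3 - n^2 - 12*n) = n*(n - 3)*(n + 4)*(n^2 - n - 12) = n*(n - 4)*(n - 3)*(n + 4)*(n + 3)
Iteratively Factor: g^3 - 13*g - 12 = (g - 4)*(g^2 + 4*g + 3) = (g - 4)*(g + 3)*(g + 1)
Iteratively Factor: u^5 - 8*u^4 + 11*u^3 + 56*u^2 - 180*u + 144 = (u - 4)*(u^4 - 4*u^3 - 5*u^2 + 36*u - 36) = (u - 4)*(u - 3)*(u^3 - u^2 - 8*u + 12) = (u - 4)*(u - 3)*(u - 2)*(u^2 + u - 6) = (u - 4)*(u - 3)*(u - 2)^2*(u + 3)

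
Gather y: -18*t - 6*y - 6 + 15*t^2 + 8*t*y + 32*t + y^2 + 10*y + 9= 15*t^2 + 14*t + y^2 + y*(8*t + 4) + 3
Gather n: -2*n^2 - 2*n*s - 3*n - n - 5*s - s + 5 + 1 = -2*n^2 + n*(-2*s - 4) - 6*s + 6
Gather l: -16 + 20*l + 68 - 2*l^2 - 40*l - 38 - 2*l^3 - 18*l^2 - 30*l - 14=-2*l^3 - 20*l^2 - 50*l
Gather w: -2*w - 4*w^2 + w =-4*w^2 - w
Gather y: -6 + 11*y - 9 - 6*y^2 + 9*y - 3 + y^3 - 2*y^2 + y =y^3 - 8*y^2 + 21*y - 18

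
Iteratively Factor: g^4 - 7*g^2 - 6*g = (g - 3)*(g^3 + 3*g^2 + 2*g) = g*(g - 3)*(g^2 + 3*g + 2) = g*(g - 3)*(g + 2)*(g + 1)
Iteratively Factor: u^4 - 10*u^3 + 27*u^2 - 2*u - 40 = (u - 5)*(u^3 - 5*u^2 + 2*u + 8) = (u - 5)*(u - 4)*(u^2 - u - 2) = (u - 5)*(u - 4)*(u + 1)*(u - 2)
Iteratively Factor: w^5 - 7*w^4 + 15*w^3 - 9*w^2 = (w - 1)*(w^4 - 6*w^3 + 9*w^2) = (w - 3)*(w - 1)*(w^3 - 3*w^2) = w*(w - 3)*(w - 1)*(w^2 - 3*w) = w^2*(w - 3)*(w - 1)*(w - 3)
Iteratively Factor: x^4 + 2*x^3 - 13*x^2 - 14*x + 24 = (x + 4)*(x^3 - 2*x^2 - 5*x + 6) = (x - 1)*(x + 4)*(x^2 - x - 6) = (x - 3)*(x - 1)*(x + 4)*(x + 2)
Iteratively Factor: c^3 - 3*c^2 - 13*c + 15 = (c - 5)*(c^2 + 2*c - 3) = (c - 5)*(c + 3)*(c - 1)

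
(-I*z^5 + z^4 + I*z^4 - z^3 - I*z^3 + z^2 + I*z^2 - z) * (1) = -I*z^5 + z^4 + I*z^4 - z^3 - I*z^3 + z^2 + I*z^2 - z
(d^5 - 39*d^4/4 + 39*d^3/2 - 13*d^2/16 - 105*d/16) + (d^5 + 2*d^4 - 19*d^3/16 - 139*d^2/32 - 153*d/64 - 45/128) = 2*d^5 - 31*d^4/4 + 293*d^3/16 - 165*d^2/32 - 573*d/64 - 45/128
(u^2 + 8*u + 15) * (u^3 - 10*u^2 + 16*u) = u^5 - 2*u^4 - 49*u^3 - 22*u^2 + 240*u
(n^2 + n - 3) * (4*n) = 4*n^3 + 4*n^2 - 12*n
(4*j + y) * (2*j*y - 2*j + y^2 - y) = 8*j^2*y - 8*j^2 + 6*j*y^2 - 6*j*y + y^3 - y^2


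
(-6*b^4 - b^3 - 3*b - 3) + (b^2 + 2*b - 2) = -6*b^4 - b^3 + b^2 - b - 5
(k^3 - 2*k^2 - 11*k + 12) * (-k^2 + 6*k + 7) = -k^5 + 8*k^4 + 6*k^3 - 92*k^2 - 5*k + 84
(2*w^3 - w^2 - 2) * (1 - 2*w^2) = -4*w^5 + 2*w^4 + 2*w^3 + 3*w^2 - 2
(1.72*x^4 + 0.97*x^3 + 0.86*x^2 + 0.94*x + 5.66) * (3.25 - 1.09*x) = -1.8748*x^5 + 4.5327*x^4 + 2.2151*x^3 + 1.7704*x^2 - 3.1144*x + 18.395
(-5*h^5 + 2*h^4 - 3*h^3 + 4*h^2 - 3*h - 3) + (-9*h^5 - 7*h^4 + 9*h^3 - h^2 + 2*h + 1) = -14*h^5 - 5*h^4 + 6*h^3 + 3*h^2 - h - 2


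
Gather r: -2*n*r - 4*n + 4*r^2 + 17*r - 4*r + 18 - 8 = -4*n + 4*r^2 + r*(13 - 2*n) + 10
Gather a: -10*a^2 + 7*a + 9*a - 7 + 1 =-10*a^2 + 16*a - 6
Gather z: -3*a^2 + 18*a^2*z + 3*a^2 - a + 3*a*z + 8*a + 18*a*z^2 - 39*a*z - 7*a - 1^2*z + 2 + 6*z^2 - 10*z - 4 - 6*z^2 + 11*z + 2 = 18*a*z^2 + z*(18*a^2 - 36*a)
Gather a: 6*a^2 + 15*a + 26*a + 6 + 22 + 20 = 6*a^2 + 41*a + 48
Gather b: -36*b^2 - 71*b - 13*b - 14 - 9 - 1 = -36*b^2 - 84*b - 24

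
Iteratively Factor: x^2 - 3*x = (x - 3)*(x)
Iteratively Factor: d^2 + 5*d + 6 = (d + 3)*(d + 2)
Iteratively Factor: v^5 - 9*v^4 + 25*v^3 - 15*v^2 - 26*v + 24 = (v - 2)*(v^4 - 7*v^3 + 11*v^2 + 7*v - 12) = (v - 3)*(v - 2)*(v^3 - 4*v^2 - v + 4) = (v - 4)*(v - 3)*(v - 2)*(v^2 - 1) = (v - 4)*(v - 3)*(v - 2)*(v - 1)*(v + 1)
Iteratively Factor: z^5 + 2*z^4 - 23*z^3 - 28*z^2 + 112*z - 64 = (z - 1)*(z^4 + 3*z^3 - 20*z^2 - 48*z + 64) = (z - 1)*(z + 4)*(z^3 - z^2 - 16*z + 16) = (z - 1)*(z + 4)^2*(z^2 - 5*z + 4) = (z - 4)*(z - 1)*(z + 4)^2*(z - 1)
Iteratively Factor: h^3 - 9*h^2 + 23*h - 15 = (h - 3)*(h^2 - 6*h + 5) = (h - 3)*(h - 1)*(h - 5)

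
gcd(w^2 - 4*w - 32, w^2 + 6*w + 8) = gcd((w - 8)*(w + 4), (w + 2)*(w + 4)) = w + 4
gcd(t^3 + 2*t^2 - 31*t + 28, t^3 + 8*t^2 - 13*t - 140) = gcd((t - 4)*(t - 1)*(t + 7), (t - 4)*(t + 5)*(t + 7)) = t^2 + 3*t - 28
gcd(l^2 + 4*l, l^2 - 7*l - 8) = 1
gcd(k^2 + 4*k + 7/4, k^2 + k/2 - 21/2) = k + 7/2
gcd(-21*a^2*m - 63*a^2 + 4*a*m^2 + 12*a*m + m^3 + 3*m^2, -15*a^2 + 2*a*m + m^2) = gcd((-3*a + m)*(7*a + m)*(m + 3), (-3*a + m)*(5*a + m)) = 3*a - m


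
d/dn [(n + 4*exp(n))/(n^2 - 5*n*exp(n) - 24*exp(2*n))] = ((n + 4*exp(n))*(5*n*exp(n) - 2*n + 48*exp(2*n) + 5*exp(n)) - (4*exp(n) + 1)*(-n^2 + 5*n*exp(n) + 24*exp(2*n)))/(-n^2 + 5*n*exp(n) + 24*exp(2*n))^2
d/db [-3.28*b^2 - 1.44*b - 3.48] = -6.56*b - 1.44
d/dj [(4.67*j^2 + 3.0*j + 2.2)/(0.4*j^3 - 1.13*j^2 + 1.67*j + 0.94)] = (-1.868*j^4 - 2.4*j^3 + 8.5489*j^2 + 13.7516*j - 0.854)/(0.16*j^6 - 0.904*j^5 + 2.6129*j^4 - 3.0222*j^3 + 0.6645*j^2 + 3.1396*j + 0.8836)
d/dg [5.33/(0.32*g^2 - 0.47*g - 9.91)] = (2.5051 - 3.4112*g)/(-0.32*g^2 + 0.47*g + 9.91)^2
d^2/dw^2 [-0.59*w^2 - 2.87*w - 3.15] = -1.18000000000000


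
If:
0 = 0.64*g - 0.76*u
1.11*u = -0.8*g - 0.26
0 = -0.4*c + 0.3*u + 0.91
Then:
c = 2.18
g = -0.15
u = -0.13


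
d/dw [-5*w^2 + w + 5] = 1 - 10*w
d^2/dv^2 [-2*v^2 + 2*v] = -4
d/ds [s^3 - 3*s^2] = 3*s*(s - 2)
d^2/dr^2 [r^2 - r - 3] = 2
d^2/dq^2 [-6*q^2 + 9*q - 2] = -12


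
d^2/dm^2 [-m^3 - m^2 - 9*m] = -6*m - 2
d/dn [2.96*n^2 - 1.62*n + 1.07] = 5.92*n - 1.62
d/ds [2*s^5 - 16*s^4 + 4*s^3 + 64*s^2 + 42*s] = 10*s^4 - 64*s^3 + 12*s^2 + 128*s + 42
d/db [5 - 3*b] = -3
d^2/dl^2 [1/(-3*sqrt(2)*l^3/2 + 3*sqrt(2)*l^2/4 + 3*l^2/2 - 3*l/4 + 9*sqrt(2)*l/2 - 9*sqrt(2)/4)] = 8*((6*sqrt(2)*l - 2 - sqrt(2))*(2*sqrt(2)*l^3 - 2*l^2 - sqrt(2)*l^2 - 6*sqrt(2)*l + l + 3*sqrt(2)) - (-6*sqrt(2)*l^2 + 2*sqrt(2)*l + 4*l - 1 + 6*sqrt(2))^2)/(3*(2*sqrt(2)*l^3 - 2*l^2 - sqrt(2)*l^2 - 6*sqrt(2)*l + l + 3*sqrt(2))^3)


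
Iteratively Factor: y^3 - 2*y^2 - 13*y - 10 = (y + 2)*(y^2 - 4*y - 5) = (y + 1)*(y + 2)*(y - 5)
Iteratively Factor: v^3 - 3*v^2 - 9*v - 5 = (v + 1)*(v^2 - 4*v - 5) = (v - 5)*(v + 1)*(v + 1)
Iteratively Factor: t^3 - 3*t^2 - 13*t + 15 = (t + 3)*(t^2 - 6*t + 5) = (t - 5)*(t + 3)*(t - 1)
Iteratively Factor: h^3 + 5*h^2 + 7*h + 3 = (h + 3)*(h^2 + 2*h + 1) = (h + 1)*(h + 3)*(h + 1)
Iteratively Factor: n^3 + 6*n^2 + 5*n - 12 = (n + 4)*(n^2 + 2*n - 3) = (n + 3)*(n + 4)*(n - 1)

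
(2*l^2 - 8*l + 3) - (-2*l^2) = 4*l^2 - 8*l + 3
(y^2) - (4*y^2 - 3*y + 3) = -3*y^2 + 3*y - 3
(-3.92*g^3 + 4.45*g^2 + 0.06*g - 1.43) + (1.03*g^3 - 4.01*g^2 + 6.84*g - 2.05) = -2.89*g^3 + 0.44*g^2 + 6.9*g - 3.48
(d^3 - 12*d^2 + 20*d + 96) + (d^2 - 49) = d^3 - 11*d^2 + 20*d + 47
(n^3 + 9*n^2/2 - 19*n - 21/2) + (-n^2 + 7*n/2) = n^3 + 7*n^2/2 - 31*n/2 - 21/2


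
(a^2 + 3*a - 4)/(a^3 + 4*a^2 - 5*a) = (a + 4)/(a*(a + 5))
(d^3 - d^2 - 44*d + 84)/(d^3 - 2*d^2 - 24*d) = (d^2 + 5*d - 14)/(d*(d + 4))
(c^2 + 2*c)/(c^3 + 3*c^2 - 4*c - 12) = c/(c^2 + c - 6)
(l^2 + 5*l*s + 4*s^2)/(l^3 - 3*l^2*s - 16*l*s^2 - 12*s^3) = (-l - 4*s)/(-l^2 + 4*l*s + 12*s^2)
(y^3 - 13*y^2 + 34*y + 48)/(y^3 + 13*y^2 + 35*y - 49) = (y^3 - 13*y^2 + 34*y + 48)/(y^3 + 13*y^2 + 35*y - 49)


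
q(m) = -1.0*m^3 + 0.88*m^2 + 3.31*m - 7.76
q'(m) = -3.0*m^2 + 1.76*m + 3.31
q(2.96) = -16.19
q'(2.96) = -17.77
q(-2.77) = 11.08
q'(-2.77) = -24.58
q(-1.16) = -8.85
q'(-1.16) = -2.77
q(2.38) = -8.38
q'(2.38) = -9.49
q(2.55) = -10.18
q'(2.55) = -11.71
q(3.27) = -22.49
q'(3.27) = -23.01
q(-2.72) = 9.87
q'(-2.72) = -23.67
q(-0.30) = -8.65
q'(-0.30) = 2.51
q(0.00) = -7.76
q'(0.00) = 3.31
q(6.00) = -172.22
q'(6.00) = -94.13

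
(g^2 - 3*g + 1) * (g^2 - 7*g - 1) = g^4 - 10*g^3 + 21*g^2 - 4*g - 1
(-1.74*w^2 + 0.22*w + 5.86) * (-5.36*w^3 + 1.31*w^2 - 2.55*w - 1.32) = 9.3264*w^5 - 3.4586*w^4 - 26.6844*w^3 + 9.4124*w^2 - 15.2334*w - 7.7352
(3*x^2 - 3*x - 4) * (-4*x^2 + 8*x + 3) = -12*x^4 + 36*x^3 + x^2 - 41*x - 12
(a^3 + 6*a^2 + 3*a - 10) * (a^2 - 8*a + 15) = a^5 - 2*a^4 - 30*a^3 + 56*a^2 + 125*a - 150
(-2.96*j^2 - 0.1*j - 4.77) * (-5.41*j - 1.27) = 16.0136*j^3 + 4.3002*j^2 + 25.9327*j + 6.0579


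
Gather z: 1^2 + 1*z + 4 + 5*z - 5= 6*z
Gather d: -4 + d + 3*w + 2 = d + 3*w - 2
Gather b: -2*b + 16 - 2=14 - 2*b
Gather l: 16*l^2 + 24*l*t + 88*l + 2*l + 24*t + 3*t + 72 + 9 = 16*l^2 + l*(24*t + 90) + 27*t + 81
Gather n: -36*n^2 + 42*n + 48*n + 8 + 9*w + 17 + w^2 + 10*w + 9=-36*n^2 + 90*n + w^2 + 19*w + 34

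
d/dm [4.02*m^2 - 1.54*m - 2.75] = 8.04*m - 1.54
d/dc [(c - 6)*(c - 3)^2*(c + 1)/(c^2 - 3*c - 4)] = 2*(c^3 - 12*c^2 + 48*c - 63)/(c^2 - 8*c + 16)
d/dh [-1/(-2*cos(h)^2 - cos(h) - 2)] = (4*cos(h) + 1)*sin(h)/(cos(h) + cos(2*h) + 3)^2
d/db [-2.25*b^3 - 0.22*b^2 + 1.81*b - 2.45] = -6.75*b^2 - 0.44*b + 1.81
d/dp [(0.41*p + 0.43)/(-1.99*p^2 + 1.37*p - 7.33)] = (0.8159*p^2 + 1.7114*p - 3.5944)/(3.9601*p^4 - 5.4526*p^3 + 31.0503*p^2 - 20.0842*p + 53.7289)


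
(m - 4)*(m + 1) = m^2 - 3*m - 4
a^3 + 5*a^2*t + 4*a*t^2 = a*(a + t)*(a + 4*t)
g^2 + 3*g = g*(g + 3)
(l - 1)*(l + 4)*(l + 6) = l^3 + 9*l^2 + 14*l - 24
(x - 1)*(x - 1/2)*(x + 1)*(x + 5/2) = x^4 + 2*x^3 - 9*x^2/4 - 2*x + 5/4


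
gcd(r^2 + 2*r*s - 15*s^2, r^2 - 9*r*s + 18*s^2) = r - 3*s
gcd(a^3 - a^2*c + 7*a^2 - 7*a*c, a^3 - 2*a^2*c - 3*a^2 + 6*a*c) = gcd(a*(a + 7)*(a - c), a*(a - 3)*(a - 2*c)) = a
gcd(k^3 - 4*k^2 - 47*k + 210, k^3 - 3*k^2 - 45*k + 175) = k^2 + 2*k - 35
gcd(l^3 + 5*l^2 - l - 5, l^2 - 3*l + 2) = l - 1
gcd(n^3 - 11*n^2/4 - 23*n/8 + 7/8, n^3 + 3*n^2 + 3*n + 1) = n + 1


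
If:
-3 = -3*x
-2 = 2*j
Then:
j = -1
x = 1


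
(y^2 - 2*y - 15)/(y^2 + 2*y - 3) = (y - 5)/(y - 1)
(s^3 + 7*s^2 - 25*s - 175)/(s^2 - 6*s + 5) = (s^2 + 12*s + 35)/(s - 1)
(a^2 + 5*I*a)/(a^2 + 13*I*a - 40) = a/(a + 8*I)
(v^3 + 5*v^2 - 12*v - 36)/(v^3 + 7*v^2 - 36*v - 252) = (v^2 - v - 6)/(v^2 + v - 42)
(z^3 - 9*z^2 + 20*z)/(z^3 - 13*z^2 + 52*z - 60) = z*(z - 4)/(z^2 - 8*z + 12)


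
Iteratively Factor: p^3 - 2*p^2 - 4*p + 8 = (p - 2)*(p^2 - 4) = (p - 2)*(p + 2)*(p - 2)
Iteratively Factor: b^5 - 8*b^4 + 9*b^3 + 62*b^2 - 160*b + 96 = (b - 4)*(b^4 - 4*b^3 - 7*b^2 + 34*b - 24) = (b - 4)*(b - 2)*(b^3 - 2*b^2 - 11*b + 12) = (b - 4)^2*(b - 2)*(b^2 + 2*b - 3) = (b - 4)^2*(b - 2)*(b - 1)*(b + 3)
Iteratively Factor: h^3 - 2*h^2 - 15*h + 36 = (h + 4)*(h^2 - 6*h + 9) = (h - 3)*(h + 4)*(h - 3)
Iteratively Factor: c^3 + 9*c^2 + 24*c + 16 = (c + 4)*(c^2 + 5*c + 4) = (c + 4)^2*(c + 1)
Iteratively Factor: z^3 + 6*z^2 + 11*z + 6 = (z + 2)*(z^2 + 4*z + 3) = (z + 2)*(z + 3)*(z + 1)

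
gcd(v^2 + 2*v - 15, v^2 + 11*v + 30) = v + 5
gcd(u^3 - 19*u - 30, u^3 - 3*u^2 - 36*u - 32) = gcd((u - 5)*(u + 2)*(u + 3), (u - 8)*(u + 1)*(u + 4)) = 1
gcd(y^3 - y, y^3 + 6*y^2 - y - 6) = y^2 - 1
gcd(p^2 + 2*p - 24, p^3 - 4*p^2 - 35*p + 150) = p + 6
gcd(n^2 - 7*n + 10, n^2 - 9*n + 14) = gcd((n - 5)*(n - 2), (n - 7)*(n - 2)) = n - 2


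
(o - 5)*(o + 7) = o^2 + 2*o - 35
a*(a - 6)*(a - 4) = a^3 - 10*a^2 + 24*a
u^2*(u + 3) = u^3 + 3*u^2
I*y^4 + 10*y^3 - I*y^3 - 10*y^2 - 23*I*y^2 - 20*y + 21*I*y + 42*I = (y - 2)*(y - 7*I)*(y - 3*I)*(I*y + I)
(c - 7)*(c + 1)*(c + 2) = c^3 - 4*c^2 - 19*c - 14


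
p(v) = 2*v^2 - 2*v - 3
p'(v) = 4*v - 2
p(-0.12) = -2.73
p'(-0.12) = -2.48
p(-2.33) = 12.52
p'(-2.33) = -11.32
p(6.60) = 70.92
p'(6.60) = 24.40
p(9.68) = 165.04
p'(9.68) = 36.72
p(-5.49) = 68.26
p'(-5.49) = -23.96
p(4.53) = 28.98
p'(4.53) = 16.12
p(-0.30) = -2.22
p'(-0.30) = -3.20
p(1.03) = -2.94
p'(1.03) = 2.12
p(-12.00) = 309.00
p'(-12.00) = -50.00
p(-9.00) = 177.00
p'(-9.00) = -38.00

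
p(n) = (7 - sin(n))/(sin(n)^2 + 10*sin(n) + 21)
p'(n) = (7 - sin(n))*(-2*sin(n)*cos(n) - 10*cos(n))/(sin(n)^2 + 10*sin(n) + 21)^2 - cos(n)/(sin(n)^2 + 10*sin(n) + 21)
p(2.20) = 0.21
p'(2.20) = 0.07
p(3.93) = 0.53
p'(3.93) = 0.27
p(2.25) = 0.21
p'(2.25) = 0.07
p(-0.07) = 0.35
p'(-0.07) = -0.22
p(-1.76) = 0.66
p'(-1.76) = 0.10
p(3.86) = 0.52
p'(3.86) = 0.28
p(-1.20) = 0.63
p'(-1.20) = -0.18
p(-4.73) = 0.19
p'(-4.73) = -0.00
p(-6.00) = 0.28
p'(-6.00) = -0.16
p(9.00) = 0.26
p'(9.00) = 0.14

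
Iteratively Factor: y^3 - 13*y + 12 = (y - 3)*(y^2 + 3*y - 4) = (y - 3)*(y + 4)*(y - 1)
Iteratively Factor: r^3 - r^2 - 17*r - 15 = (r + 3)*(r^2 - 4*r - 5) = (r - 5)*(r + 3)*(r + 1)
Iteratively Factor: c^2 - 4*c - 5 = (c + 1)*(c - 5)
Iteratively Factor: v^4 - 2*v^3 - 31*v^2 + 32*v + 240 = (v - 4)*(v^3 + 2*v^2 - 23*v - 60) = (v - 4)*(v + 4)*(v^2 - 2*v - 15) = (v - 4)*(v + 3)*(v + 4)*(v - 5)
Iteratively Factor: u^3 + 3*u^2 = (u)*(u^2 + 3*u) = u^2*(u + 3)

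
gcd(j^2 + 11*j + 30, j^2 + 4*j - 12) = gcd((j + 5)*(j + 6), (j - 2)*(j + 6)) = j + 6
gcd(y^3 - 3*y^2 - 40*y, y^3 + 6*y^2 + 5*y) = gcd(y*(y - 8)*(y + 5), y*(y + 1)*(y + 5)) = y^2 + 5*y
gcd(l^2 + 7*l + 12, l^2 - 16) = l + 4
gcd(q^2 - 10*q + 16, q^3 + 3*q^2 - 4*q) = 1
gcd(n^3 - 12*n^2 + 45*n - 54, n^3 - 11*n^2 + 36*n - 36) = n^2 - 9*n + 18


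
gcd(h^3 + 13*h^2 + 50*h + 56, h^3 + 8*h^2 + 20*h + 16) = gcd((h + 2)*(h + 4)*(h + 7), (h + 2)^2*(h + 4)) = h^2 + 6*h + 8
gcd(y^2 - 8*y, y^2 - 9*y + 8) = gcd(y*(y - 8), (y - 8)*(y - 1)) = y - 8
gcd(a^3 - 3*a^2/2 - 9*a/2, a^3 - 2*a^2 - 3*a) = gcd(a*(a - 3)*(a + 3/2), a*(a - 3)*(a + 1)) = a^2 - 3*a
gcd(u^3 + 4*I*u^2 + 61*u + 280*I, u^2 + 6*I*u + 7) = u + 7*I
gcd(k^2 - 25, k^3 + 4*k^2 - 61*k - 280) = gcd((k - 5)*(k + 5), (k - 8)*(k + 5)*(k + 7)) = k + 5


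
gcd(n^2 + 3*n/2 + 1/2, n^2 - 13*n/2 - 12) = 1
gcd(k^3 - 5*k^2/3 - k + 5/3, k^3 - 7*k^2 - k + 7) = k^2 - 1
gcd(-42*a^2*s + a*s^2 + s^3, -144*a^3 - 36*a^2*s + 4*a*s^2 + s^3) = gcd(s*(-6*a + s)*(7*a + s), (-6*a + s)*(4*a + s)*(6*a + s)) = -6*a + s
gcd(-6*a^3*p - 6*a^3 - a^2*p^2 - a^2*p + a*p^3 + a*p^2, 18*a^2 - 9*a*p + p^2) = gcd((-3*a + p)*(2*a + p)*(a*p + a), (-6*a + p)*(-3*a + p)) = -3*a + p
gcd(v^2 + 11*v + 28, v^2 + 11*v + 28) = v^2 + 11*v + 28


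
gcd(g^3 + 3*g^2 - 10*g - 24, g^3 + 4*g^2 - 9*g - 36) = g^2 + g - 12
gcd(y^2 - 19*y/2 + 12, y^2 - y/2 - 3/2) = y - 3/2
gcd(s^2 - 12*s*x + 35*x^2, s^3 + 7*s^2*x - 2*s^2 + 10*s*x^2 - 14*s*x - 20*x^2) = 1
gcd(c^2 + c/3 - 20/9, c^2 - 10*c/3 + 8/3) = c - 4/3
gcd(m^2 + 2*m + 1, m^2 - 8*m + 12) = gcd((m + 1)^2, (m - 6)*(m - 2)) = 1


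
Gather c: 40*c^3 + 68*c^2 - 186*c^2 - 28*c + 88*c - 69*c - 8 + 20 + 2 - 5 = 40*c^3 - 118*c^2 - 9*c + 9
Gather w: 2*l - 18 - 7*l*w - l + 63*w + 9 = l + w*(63 - 7*l) - 9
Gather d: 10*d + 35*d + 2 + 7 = 45*d + 9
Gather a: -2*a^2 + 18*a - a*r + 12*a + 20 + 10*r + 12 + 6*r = -2*a^2 + a*(30 - r) + 16*r + 32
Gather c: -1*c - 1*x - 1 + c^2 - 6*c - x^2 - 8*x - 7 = c^2 - 7*c - x^2 - 9*x - 8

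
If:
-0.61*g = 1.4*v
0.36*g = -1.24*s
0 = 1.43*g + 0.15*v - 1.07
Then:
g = 0.78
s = -0.23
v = -0.34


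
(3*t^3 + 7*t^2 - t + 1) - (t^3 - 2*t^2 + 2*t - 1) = 2*t^3 + 9*t^2 - 3*t + 2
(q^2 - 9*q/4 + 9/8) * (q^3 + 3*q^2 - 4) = q^5 + 3*q^4/4 - 45*q^3/8 - 5*q^2/8 + 9*q - 9/2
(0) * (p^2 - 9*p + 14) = 0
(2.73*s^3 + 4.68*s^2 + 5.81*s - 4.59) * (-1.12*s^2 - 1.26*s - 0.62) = -3.0576*s^5 - 8.6814*s^4 - 14.0966*s^3 - 5.0814*s^2 + 2.1812*s + 2.8458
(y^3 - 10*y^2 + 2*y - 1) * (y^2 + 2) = y^5 - 10*y^4 + 4*y^3 - 21*y^2 + 4*y - 2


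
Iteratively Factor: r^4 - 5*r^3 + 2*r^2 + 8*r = (r - 2)*(r^3 - 3*r^2 - 4*r) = (r - 2)*(r + 1)*(r^2 - 4*r) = r*(r - 2)*(r + 1)*(r - 4)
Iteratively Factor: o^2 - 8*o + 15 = (o - 5)*(o - 3)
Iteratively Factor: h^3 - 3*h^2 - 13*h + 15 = (h - 5)*(h^2 + 2*h - 3) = (h - 5)*(h + 3)*(h - 1)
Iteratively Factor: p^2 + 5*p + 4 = (p + 4)*(p + 1)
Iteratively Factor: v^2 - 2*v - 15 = (v - 5)*(v + 3)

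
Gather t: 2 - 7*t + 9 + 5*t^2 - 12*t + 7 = 5*t^2 - 19*t + 18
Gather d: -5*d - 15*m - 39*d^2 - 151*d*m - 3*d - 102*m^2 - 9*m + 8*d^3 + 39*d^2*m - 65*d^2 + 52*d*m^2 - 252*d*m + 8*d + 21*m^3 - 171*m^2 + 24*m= 8*d^3 + d^2*(39*m - 104) + d*(52*m^2 - 403*m) + 21*m^3 - 273*m^2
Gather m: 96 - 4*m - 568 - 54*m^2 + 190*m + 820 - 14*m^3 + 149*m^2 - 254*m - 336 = -14*m^3 + 95*m^2 - 68*m + 12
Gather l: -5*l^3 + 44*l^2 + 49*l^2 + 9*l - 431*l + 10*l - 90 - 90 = -5*l^3 + 93*l^2 - 412*l - 180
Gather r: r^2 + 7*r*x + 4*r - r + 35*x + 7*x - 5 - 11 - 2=r^2 + r*(7*x + 3) + 42*x - 18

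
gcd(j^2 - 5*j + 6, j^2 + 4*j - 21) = j - 3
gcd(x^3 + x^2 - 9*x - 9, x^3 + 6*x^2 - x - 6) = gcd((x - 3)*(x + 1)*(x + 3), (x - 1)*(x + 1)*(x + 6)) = x + 1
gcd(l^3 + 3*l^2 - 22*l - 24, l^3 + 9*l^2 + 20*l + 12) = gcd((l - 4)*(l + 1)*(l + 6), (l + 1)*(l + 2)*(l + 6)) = l^2 + 7*l + 6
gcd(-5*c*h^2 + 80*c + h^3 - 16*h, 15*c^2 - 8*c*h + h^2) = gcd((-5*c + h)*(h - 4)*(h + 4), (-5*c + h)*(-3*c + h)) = 5*c - h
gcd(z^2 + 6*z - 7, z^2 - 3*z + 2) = z - 1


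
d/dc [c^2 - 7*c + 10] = 2*c - 7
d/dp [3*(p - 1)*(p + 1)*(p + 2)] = 9*p^2 + 12*p - 3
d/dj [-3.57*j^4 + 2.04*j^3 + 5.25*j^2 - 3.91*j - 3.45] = -14.28*j^3 + 6.12*j^2 + 10.5*j - 3.91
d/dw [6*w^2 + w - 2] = 12*w + 1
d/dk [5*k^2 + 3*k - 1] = 10*k + 3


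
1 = 1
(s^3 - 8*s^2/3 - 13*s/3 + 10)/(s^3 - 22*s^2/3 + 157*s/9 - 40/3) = 3*(s + 2)/(3*s - 8)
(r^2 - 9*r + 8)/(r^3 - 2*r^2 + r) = (r - 8)/(r*(r - 1))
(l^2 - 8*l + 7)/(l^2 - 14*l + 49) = (l - 1)/(l - 7)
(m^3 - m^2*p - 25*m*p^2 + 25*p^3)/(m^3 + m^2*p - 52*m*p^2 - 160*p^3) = (-m^2 + 6*m*p - 5*p^2)/(-m^2 + 4*m*p + 32*p^2)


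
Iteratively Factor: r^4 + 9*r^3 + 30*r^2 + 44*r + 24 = (r + 2)*(r^3 + 7*r^2 + 16*r + 12) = (r + 2)*(r + 3)*(r^2 + 4*r + 4) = (r + 2)^2*(r + 3)*(r + 2)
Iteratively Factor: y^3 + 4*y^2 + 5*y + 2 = (y + 1)*(y^2 + 3*y + 2) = (y + 1)^2*(y + 2)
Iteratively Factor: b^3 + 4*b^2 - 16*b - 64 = (b + 4)*(b^2 - 16) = (b + 4)^2*(b - 4)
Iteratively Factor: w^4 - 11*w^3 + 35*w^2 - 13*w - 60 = (w - 3)*(w^3 - 8*w^2 + 11*w + 20) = (w - 5)*(w - 3)*(w^2 - 3*w - 4) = (w - 5)*(w - 3)*(w + 1)*(w - 4)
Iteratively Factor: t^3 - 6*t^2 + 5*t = (t)*(t^2 - 6*t + 5) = t*(t - 5)*(t - 1)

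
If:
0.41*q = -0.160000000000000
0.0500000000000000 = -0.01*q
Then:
No Solution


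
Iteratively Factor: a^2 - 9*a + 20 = (a - 5)*(a - 4)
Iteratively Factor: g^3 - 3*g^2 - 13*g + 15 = (g + 3)*(g^2 - 6*g + 5) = (g - 5)*(g + 3)*(g - 1)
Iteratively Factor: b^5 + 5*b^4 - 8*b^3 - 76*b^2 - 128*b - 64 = (b - 4)*(b^4 + 9*b^3 + 28*b^2 + 36*b + 16) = (b - 4)*(b + 4)*(b^3 + 5*b^2 + 8*b + 4) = (b - 4)*(b + 2)*(b + 4)*(b^2 + 3*b + 2) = (b - 4)*(b + 2)^2*(b + 4)*(b + 1)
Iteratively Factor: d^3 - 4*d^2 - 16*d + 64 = (d + 4)*(d^2 - 8*d + 16) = (d - 4)*(d + 4)*(d - 4)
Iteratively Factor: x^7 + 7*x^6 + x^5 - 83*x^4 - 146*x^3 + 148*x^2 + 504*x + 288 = (x + 3)*(x^6 + 4*x^5 - 11*x^4 - 50*x^3 + 4*x^2 + 136*x + 96) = (x + 2)*(x + 3)*(x^5 + 2*x^4 - 15*x^3 - 20*x^2 + 44*x + 48) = (x + 1)*(x + 2)*(x + 3)*(x^4 + x^3 - 16*x^2 - 4*x + 48) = (x - 2)*(x + 1)*(x + 2)*(x + 3)*(x^3 + 3*x^2 - 10*x - 24) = (x - 2)*(x + 1)*(x + 2)*(x + 3)*(x + 4)*(x^2 - x - 6) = (x - 3)*(x - 2)*(x + 1)*(x + 2)*(x + 3)*(x + 4)*(x + 2)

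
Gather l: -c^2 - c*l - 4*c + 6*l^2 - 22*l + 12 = -c^2 - 4*c + 6*l^2 + l*(-c - 22) + 12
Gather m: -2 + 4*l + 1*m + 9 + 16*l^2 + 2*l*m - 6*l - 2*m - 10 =16*l^2 - 2*l + m*(2*l - 1) - 3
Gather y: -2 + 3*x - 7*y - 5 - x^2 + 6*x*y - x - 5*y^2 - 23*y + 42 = -x^2 + 2*x - 5*y^2 + y*(6*x - 30) + 35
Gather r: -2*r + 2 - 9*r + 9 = 11 - 11*r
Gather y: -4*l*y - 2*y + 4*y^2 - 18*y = 4*y^2 + y*(-4*l - 20)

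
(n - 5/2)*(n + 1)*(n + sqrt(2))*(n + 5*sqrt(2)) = n^4 - 3*n^3/2 + 6*sqrt(2)*n^3 - 9*sqrt(2)*n^2 + 15*n^2/2 - 15*sqrt(2)*n - 15*n - 25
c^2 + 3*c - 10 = (c - 2)*(c + 5)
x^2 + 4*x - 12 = (x - 2)*(x + 6)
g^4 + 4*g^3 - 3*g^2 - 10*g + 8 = (g - 1)^2*(g + 2)*(g + 4)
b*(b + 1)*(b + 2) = b^3 + 3*b^2 + 2*b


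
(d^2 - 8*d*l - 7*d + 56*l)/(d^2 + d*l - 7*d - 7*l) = (d - 8*l)/(d + l)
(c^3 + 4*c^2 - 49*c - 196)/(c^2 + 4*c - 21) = (c^2 - 3*c - 28)/(c - 3)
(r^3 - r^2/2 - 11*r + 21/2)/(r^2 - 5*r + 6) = (2*r^2 + 5*r - 7)/(2*(r - 2))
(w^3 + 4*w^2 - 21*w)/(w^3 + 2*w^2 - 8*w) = (w^2 + 4*w - 21)/(w^2 + 2*w - 8)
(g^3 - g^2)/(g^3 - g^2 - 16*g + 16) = g^2/(g^2 - 16)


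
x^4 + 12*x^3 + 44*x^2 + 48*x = x*(x + 2)*(x + 4)*(x + 6)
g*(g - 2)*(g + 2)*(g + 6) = g^4 + 6*g^3 - 4*g^2 - 24*g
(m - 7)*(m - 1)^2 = m^3 - 9*m^2 + 15*m - 7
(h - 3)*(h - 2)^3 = h^4 - 9*h^3 + 30*h^2 - 44*h + 24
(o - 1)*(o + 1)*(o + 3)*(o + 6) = o^4 + 9*o^3 + 17*o^2 - 9*o - 18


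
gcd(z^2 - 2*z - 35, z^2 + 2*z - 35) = 1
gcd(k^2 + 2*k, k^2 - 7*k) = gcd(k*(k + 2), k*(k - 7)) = k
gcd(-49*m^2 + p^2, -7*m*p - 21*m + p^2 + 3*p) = -7*m + p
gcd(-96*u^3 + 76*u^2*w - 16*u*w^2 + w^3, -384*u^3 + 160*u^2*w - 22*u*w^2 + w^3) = 48*u^2 - 14*u*w + w^2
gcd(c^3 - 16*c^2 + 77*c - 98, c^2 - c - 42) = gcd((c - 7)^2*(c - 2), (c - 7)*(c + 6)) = c - 7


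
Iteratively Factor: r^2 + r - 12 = (r + 4)*(r - 3)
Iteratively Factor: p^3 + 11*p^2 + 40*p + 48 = (p + 4)*(p^2 + 7*p + 12) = (p + 3)*(p + 4)*(p + 4)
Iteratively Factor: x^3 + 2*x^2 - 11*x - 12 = (x + 1)*(x^2 + x - 12) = (x + 1)*(x + 4)*(x - 3)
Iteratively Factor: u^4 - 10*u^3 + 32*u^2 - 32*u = (u - 2)*(u^3 - 8*u^2 + 16*u) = u*(u - 2)*(u^2 - 8*u + 16) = u*(u - 4)*(u - 2)*(u - 4)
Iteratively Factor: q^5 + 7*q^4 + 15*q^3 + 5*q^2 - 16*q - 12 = (q + 1)*(q^4 + 6*q^3 + 9*q^2 - 4*q - 12) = (q + 1)*(q + 3)*(q^3 + 3*q^2 - 4) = (q - 1)*(q + 1)*(q + 3)*(q^2 + 4*q + 4) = (q - 1)*(q + 1)*(q + 2)*(q + 3)*(q + 2)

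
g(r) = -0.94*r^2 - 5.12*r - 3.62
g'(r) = -1.88*r - 5.12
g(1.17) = -10.90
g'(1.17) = -7.32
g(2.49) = -22.20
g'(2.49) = -9.80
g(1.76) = -15.54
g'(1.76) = -8.43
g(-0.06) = -3.32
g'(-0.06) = -5.01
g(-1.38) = 1.66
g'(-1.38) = -2.53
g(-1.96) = 2.80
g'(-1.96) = -1.44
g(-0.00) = -3.62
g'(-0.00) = -5.12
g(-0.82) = -0.05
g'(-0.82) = -3.58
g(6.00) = -68.18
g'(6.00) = -16.40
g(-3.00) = 3.28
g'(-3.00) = 0.52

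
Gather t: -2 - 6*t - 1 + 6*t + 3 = 0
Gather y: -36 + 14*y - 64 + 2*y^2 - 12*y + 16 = 2*y^2 + 2*y - 84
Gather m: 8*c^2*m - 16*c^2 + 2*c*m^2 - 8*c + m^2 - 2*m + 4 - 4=-16*c^2 - 8*c + m^2*(2*c + 1) + m*(8*c^2 - 2)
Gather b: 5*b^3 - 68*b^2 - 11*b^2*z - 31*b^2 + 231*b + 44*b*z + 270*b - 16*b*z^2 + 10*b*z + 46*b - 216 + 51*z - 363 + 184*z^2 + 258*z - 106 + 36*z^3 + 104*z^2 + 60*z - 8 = 5*b^3 + b^2*(-11*z - 99) + b*(-16*z^2 + 54*z + 547) + 36*z^3 + 288*z^2 + 369*z - 693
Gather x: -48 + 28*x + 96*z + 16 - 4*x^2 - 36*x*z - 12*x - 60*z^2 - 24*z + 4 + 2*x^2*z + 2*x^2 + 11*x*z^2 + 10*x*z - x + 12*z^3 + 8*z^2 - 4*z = x^2*(2*z - 2) + x*(11*z^2 - 26*z + 15) + 12*z^3 - 52*z^2 + 68*z - 28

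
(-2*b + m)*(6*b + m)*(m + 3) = -12*b^2*m - 36*b^2 + 4*b*m^2 + 12*b*m + m^3 + 3*m^2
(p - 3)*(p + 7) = p^2 + 4*p - 21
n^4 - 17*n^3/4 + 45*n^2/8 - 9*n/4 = n*(n - 2)*(n - 3/2)*(n - 3/4)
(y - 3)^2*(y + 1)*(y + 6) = y^4 + y^3 - 27*y^2 + 27*y + 54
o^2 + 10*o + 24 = (o + 4)*(o + 6)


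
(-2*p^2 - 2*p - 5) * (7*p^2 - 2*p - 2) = -14*p^4 - 10*p^3 - 27*p^2 + 14*p + 10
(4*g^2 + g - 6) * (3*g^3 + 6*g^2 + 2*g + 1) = 12*g^5 + 27*g^4 - 4*g^3 - 30*g^2 - 11*g - 6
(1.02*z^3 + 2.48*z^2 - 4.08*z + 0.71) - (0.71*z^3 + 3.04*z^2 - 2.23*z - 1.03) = 0.31*z^3 - 0.56*z^2 - 1.85*z + 1.74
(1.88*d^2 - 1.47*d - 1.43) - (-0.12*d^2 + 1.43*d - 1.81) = 2.0*d^2 - 2.9*d + 0.38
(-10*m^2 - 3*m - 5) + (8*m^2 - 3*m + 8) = -2*m^2 - 6*m + 3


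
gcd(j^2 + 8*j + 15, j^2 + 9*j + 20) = j + 5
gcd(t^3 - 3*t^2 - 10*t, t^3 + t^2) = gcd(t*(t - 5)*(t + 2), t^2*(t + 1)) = t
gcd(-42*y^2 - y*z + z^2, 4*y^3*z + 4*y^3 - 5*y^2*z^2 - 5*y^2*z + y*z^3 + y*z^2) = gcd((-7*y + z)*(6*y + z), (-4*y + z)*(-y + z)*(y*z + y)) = 1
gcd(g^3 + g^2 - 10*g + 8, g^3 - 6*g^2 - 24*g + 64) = g^2 + 2*g - 8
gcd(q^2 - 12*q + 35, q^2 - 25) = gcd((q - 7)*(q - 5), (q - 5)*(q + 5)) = q - 5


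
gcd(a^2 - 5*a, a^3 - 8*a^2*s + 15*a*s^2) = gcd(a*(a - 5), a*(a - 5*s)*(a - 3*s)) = a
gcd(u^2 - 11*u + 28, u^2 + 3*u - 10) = 1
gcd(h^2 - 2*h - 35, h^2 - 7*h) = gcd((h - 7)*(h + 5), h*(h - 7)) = h - 7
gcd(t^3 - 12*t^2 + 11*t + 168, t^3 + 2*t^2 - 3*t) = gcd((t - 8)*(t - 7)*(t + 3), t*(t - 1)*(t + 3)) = t + 3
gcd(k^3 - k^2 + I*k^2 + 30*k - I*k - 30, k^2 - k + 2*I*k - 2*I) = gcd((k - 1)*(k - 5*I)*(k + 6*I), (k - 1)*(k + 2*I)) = k - 1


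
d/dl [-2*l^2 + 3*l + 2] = 3 - 4*l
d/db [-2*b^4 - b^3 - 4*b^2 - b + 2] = -8*b^3 - 3*b^2 - 8*b - 1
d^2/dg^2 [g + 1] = 0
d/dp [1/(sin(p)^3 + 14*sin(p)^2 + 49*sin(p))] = -(3*sin(p) + 7)*cos(p)/((sin(p) + 7)^3*sin(p)^2)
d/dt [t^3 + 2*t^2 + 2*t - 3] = 3*t^2 + 4*t + 2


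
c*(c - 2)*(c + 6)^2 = c^4 + 10*c^3 + 12*c^2 - 72*c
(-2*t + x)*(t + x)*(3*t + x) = -6*t^3 - 5*t^2*x + 2*t*x^2 + x^3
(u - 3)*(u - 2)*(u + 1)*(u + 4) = u^4 - 15*u^2 + 10*u + 24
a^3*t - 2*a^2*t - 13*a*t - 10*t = (a - 5)*(a + 2)*(a*t + t)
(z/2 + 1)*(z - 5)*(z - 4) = z^3/2 - 7*z^2/2 + z + 20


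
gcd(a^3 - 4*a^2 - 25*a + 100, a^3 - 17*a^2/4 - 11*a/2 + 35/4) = a - 5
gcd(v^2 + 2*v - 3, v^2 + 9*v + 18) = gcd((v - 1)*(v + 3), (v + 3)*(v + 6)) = v + 3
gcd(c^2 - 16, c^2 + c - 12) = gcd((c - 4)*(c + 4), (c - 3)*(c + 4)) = c + 4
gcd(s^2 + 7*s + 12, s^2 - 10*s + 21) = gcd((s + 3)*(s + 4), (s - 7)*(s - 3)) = 1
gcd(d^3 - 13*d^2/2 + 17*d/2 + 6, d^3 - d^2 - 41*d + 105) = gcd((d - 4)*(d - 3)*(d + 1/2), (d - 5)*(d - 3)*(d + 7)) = d - 3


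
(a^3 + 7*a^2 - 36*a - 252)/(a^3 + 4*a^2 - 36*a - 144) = (a + 7)/(a + 4)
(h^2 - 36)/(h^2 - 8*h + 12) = (h + 6)/(h - 2)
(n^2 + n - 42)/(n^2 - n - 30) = (n + 7)/(n + 5)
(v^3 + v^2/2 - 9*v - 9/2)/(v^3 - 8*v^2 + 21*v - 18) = (2*v^2 + 7*v + 3)/(2*(v^2 - 5*v + 6))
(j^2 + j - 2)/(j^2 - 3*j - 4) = (-j^2 - j + 2)/(-j^2 + 3*j + 4)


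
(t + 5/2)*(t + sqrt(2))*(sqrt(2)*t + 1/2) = sqrt(2)*t^3 + 5*t^2/2 + 5*sqrt(2)*t^2/2 + sqrt(2)*t/2 + 25*t/4 + 5*sqrt(2)/4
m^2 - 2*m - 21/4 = (m - 7/2)*(m + 3/2)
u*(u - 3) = u^2 - 3*u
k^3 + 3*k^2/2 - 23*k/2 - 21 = (k - 7/2)*(k + 2)*(k + 3)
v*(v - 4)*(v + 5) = v^3 + v^2 - 20*v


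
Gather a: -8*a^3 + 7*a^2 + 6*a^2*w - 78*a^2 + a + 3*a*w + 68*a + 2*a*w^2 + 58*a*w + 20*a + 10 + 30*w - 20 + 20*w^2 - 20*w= -8*a^3 + a^2*(6*w - 71) + a*(2*w^2 + 61*w + 89) + 20*w^2 + 10*w - 10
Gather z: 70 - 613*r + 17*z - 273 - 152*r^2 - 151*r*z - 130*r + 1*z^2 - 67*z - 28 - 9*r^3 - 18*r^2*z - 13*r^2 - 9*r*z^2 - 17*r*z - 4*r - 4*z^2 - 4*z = -9*r^3 - 165*r^2 - 747*r + z^2*(-9*r - 3) + z*(-18*r^2 - 168*r - 54) - 231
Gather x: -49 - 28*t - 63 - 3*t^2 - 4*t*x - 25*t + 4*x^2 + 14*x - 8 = -3*t^2 - 53*t + 4*x^2 + x*(14 - 4*t) - 120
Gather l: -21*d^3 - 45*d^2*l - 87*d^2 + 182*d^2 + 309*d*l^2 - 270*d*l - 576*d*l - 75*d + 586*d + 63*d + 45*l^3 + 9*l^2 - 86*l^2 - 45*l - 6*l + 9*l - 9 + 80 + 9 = -21*d^3 + 95*d^2 + 574*d + 45*l^3 + l^2*(309*d - 77) + l*(-45*d^2 - 846*d - 42) + 80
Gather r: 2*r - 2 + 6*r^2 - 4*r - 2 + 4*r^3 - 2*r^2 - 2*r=4*r^3 + 4*r^2 - 4*r - 4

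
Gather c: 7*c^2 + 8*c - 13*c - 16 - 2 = 7*c^2 - 5*c - 18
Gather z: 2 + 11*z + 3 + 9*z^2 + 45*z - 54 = 9*z^2 + 56*z - 49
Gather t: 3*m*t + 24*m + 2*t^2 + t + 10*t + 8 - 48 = 24*m + 2*t^2 + t*(3*m + 11) - 40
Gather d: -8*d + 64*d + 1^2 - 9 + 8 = 56*d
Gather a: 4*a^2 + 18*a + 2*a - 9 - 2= 4*a^2 + 20*a - 11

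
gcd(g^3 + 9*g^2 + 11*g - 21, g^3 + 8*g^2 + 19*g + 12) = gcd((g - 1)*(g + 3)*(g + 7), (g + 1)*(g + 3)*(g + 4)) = g + 3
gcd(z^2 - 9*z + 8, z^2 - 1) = z - 1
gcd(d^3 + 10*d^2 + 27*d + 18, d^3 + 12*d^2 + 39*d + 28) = d + 1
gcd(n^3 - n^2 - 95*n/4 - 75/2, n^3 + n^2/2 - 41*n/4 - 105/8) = n + 5/2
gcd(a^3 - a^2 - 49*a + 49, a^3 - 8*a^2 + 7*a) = a^2 - 8*a + 7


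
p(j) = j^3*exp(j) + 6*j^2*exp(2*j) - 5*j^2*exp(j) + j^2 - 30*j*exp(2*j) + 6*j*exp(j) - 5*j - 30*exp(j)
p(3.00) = -15132.00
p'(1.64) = -2195.83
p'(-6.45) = -18.45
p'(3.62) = -65477.27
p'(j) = j^3*exp(j) + 12*j^2*exp(2*j) - 2*j^2*exp(j) - 48*j*exp(2*j) - 4*j*exp(j) + 2*j - 30*exp(2*j) - 24*exp(j) - 5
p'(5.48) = 3887013.84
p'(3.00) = -27167.61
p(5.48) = 912056.02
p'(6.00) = 18592782.39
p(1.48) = -735.07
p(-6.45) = 72.99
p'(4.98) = 608878.06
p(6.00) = 5876122.50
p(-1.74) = 3.22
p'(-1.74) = -10.69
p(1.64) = -1034.69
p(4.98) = -12736.60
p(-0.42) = -13.82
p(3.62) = -42775.38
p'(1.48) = -1581.10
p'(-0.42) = -24.12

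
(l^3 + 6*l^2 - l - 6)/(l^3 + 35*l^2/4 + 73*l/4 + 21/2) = 4*(l - 1)/(4*l + 7)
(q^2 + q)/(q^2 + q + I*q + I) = q/(q + I)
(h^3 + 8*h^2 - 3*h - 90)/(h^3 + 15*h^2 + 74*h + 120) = (h - 3)/(h + 4)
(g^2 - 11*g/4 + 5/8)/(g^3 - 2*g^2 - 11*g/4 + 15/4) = (4*g - 1)/(2*(2*g^2 + g - 3))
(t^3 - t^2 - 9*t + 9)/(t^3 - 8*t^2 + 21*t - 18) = (t^2 + 2*t - 3)/(t^2 - 5*t + 6)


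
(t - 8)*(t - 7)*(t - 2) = t^3 - 17*t^2 + 86*t - 112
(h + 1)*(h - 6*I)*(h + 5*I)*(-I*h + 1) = -I*h^4 - I*h^3 - 31*I*h^2 + 30*h - 31*I*h + 30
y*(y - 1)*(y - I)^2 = y^4 - y^3 - 2*I*y^3 - y^2 + 2*I*y^2 + y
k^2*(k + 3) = k^3 + 3*k^2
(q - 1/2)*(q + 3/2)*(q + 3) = q^3 + 4*q^2 + 9*q/4 - 9/4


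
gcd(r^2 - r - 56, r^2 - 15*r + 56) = r - 8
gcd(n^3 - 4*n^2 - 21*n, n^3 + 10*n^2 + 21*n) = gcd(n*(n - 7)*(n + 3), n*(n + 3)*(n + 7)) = n^2 + 3*n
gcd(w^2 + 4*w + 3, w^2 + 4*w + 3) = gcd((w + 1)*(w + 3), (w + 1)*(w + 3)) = w^2 + 4*w + 3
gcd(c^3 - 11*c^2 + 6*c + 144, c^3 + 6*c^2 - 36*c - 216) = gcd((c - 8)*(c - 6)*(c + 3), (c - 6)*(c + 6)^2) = c - 6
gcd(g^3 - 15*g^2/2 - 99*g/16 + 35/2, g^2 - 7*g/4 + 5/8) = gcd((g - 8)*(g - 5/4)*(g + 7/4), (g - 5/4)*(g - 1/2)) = g - 5/4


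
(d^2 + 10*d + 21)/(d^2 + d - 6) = (d + 7)/(d - 2)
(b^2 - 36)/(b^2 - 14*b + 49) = (b^2 - 36)/(b^2 - 14*b + 49)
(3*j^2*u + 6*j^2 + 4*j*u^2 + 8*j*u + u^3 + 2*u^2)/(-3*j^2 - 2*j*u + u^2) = (3*j*u + 6*j + u^2 + 2*u)/(-3*j + u)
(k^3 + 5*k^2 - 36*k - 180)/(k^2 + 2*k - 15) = (k^2 - 36)/(k - 3)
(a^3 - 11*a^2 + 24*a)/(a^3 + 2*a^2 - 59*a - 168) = a*(a - 3)/(a^2 + 10*a + 21)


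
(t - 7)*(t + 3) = t^2 - 4*t - 21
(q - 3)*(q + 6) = q^2 + 3*q - 18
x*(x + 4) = x^2 + 4*x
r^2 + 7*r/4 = r*(r + 7/4)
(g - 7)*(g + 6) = g^2 - g - 42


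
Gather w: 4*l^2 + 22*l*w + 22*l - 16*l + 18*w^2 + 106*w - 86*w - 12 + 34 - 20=4*l^2 + 6*l + 18*w^2 + w*(22*l + 20) + 2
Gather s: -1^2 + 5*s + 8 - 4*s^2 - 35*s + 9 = -4*s^2 - 30*s + 16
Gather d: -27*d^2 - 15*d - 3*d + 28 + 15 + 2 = -27*d^2 - 18*d + 45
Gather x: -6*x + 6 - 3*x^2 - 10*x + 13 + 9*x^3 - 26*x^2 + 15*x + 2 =9*x^3 - 29*x^2 - x + 21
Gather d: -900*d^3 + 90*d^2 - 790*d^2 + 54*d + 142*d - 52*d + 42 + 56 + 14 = -900*d^3 - 700*d^2 + 144*d + 112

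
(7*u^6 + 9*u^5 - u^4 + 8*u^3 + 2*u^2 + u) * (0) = 0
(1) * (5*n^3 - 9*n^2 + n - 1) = 5*n^3 - 9*n^2 + n - 1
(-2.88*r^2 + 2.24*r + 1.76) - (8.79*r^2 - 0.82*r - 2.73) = -11.67*r^2 + 3.06*r + 4.49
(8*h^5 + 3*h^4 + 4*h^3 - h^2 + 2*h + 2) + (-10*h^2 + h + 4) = 8*h^5 + 3*h^4 + 4*h^3 - 11*h^2 + 3*h + 6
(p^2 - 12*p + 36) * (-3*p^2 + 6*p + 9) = -3*p^4 + 42*p^3 - 171*p^2 + 108*p + 324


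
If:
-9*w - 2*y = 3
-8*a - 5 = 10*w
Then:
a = 5*y/18 - 5/24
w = -2*y/9 - 1/3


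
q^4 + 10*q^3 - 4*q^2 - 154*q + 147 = (q - 3)*(q - 1)*(q + 7)^2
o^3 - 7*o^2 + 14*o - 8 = (o - 4)*(o - 2)*(o - 1)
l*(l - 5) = l^2 - 5*l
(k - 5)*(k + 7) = k^2 + 2*k - 35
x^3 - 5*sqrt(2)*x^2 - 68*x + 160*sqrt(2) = (x - 8*sqrt(2))*(x - 2*sqrt(2))*(x + 5*sqrt(2))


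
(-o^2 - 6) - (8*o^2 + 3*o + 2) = -9*o^2 - 3*o - 8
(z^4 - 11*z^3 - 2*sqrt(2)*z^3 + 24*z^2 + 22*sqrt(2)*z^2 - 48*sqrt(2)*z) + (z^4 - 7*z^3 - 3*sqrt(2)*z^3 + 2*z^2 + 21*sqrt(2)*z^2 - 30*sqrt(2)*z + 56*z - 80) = 2*z^4 - 18*z^3 - 5*sqrt(2)*z^3 + 26*z^2 + 43*sqrt(2)*z^2 - 78*sqrt(2)*z + 56*z - 80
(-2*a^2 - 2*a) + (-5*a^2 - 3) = -7*a^2 - 2*a - 3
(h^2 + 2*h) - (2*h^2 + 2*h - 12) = 12 - h^2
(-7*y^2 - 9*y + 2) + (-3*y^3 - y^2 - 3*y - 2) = -3*y^3 - 8*y^2 - 12*y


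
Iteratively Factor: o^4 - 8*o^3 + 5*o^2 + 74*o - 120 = (o - 2)*(o^3 - 6*o^2 - 7*o + 60) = (o - 2)*(o + 3)*(o^2 - 9*o + 20) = (o - 5)*(o - 2)*(o + 3)*(o - 4)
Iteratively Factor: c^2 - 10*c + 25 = (c - 5)*(c - 5)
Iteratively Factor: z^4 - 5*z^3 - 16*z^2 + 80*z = (z + 4)*(z^3 - 9*z^2 + 20*z) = (z - 4)*(z + 4)*(z^2 - 5*z) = (z - 5)*(z - 4)*(z + 4)*(z)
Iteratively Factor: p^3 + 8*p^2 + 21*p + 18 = (p + 3)*(p^2 + 5*p + 6) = (p + 3)^2*(p + 2)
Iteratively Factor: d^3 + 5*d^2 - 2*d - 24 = (d - 2)*(d^2 + 7*d + 12) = (d - 2)*(d + 3)*(d + 4)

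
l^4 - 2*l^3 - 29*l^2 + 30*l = l*(l - 6)*(l - 1)*(l + 5)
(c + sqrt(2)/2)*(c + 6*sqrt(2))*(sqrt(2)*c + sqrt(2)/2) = sqrt(2)*c^3 + sqrt(2)*c^2/2 + 13*c^2 + 13*c/2 + 6*sqrt(2)*c + 3*sqrt(2)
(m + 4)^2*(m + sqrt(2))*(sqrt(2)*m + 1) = sqrt(2)*m^4 + 3*m^3 + 8*sqrt(2)*m^3 + 24*m^2 + 17*sqrt(2)*m^2 + 8*sqrt(2)*m + 48*m + 16*sqrt(2)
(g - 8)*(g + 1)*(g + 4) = g^3 - 3*g^2 - 36*g - 32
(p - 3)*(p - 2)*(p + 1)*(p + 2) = p^4 - 2*p^3 - 7*p^2 + 8*p + 12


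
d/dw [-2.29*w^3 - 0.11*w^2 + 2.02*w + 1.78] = -6.87*w^2 - 0.22*w + 2.02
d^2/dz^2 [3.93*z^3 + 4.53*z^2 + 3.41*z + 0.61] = 23.58*z + 9.06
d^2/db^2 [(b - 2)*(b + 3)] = 2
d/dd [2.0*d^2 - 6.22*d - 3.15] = 4.0*d - 6.22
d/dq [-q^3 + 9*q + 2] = 9 - 3*q^2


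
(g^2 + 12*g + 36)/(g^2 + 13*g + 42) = (g + 6)/(g + 7)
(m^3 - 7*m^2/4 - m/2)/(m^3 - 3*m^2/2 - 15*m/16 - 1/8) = 4*m/(4*m + 1)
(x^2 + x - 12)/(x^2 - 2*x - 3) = (x + 4)/(x + 1)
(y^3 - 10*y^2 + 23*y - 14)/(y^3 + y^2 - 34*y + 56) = (y^2 - 8*y + 7)/(y^2 + 3*y - 28)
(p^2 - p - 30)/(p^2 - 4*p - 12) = (p + 5)/(p + 2)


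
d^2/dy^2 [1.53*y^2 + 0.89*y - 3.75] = 3.06000000000000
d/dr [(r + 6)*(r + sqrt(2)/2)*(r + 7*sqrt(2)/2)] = 3*r^2 + 8*sqrt(2)*r + 12*r + 7/2 + 24*sqrt(2)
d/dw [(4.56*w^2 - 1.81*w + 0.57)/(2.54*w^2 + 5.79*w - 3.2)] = (30.9998*w^2 - 32.0796*w + 2.4917)/(6.4516*w^4 + 29.4132*w^3 + 17.2681*w^2 - 37.056*w + 10.24)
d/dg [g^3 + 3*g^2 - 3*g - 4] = 3*g^2 + 6*g - 3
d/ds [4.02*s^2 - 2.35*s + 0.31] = 8.04*s - 2.35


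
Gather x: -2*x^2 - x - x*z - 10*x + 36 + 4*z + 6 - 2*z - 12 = -2*x^2 + x*(-z - 11) + 2*z + 30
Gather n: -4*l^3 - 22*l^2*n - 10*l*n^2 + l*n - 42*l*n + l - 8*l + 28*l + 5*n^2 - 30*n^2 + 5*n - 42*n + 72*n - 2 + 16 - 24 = -4*l^3 + 21*l + n^2*(-10*l - 25) + n*(-22*l^2 - 41*l + 35) - 10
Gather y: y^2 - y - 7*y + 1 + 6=y^2 - 8*y + 7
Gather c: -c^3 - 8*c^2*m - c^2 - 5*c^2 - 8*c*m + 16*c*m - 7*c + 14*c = -c^3 + c^2*(-8*m - 6) + c*(8*m + 7)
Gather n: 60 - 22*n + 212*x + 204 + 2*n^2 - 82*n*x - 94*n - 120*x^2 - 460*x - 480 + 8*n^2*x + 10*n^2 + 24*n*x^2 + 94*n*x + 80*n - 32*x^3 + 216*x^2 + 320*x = n^2*(8*x + 12) + n*(24*x^2 + 12*x - 36) - 32*x^3 + 96*x^2 + 72*x - 216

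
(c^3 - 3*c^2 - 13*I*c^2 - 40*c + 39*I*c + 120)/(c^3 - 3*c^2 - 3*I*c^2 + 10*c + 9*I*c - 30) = (c - 8*I)/(c + 2*I)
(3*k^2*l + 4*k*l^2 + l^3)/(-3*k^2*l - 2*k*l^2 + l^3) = (-3*k - l)/(3*k - l)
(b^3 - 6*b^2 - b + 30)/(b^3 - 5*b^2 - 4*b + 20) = (b - 3)/(b - 2)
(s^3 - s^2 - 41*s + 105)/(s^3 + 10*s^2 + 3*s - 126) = (s - 5)/(s + 6)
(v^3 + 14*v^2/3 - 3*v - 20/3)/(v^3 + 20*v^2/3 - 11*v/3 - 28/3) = (v + 5)/(v + 7)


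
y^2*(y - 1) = y^3 - y^2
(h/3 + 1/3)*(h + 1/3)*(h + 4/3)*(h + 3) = h^4/3 + 17*h^3/9 + 91*h^2/27 + 61*h/27 + 4/9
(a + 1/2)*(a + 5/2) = a^2 + 3*a + 5/4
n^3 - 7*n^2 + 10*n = n*(n - 5)*(n - 2)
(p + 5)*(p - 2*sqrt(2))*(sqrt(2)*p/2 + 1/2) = sqrt(2)*p^3/2 - 3*p^2/2 + 5*sqrt(2)*p^2/2 - 15*p/2 - sqrt(2)*p - 5*sqrt(2)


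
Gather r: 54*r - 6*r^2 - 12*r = -6*r^2 + 42*r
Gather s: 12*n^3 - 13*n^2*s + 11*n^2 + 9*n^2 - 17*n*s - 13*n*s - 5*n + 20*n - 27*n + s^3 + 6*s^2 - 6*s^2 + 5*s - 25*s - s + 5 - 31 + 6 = 12*n^3 + 20*n^2 - 12*n + s^3 + s*(-13*n^2 - 30*n - 21) - 20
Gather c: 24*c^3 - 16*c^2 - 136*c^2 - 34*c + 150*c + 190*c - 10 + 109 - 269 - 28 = 24*c^3 - 152*c^2 + 306*c - 198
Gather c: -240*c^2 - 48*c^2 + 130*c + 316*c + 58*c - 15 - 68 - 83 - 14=-288*c^2 + 504*c - 180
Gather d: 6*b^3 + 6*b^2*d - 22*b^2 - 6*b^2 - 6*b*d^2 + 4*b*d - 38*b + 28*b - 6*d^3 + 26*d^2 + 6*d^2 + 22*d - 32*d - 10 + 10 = 6*b^3 - 28*b^2 - 10*b - 6*d^3 + d^2*(32 - 6*b) + d*(6*b^2 + 4*b - 10)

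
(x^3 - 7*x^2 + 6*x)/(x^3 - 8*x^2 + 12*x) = (x - 1)/(x - 2)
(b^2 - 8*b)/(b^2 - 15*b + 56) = b/(b - 7)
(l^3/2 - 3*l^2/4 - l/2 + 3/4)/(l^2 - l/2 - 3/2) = l/2 - 1/2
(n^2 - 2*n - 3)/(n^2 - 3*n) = (n + 1)/n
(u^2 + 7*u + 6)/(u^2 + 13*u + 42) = (u + 1)/(u + 7)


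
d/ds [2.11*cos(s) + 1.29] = -2.11*sin(s)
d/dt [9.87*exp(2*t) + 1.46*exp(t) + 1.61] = (19.74*exp(t) + 1.46)*exp(t)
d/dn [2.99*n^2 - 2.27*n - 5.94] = 5.98*n - 2.27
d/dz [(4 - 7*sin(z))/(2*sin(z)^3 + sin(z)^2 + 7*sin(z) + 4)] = (28*sin(z)^3 - 17*sin(z)^2 - 8*sin(z) - 56)*cos(z)/(2*sin(z)^3 + sin(z)^2 + 7*sin(z) + 4)^2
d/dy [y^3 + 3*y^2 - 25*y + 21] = 3*y^2 + 6*y - 25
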